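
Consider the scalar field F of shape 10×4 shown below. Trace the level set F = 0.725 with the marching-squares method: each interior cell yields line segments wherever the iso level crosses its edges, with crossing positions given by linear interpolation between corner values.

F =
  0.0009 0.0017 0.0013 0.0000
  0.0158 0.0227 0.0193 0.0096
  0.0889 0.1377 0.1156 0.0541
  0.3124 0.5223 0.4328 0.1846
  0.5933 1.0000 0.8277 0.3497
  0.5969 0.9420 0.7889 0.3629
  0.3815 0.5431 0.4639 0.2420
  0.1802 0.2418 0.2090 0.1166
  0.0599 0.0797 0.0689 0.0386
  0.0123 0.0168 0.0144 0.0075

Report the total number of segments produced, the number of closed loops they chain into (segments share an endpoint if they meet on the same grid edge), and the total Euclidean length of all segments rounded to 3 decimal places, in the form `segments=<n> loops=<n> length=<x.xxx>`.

cell (3,0): code 0100 → (3.424,1.000)–(4.000,0.324)
cell (3,1): code 1100 → (3.740,2.000)–(3.424,1.000)
cell (3,2): code 1000 → (4.000,2.215)–(3.740,2.000)
cell (4,0): code 0110 → (4.000,0.324)–(5.000,0.371)
cell (4,2): code 1001 → (5.000,2.150)–(4.000,2.215)
cell (5,0): code 0010 → (5.000,0.371)–(5.544,1.000)
cell (5,1): code 0011 → (5.544,1.000)–(5.197,2.000)
cell (5,2): code 0001 → (5.197,2.000)–(5.000,2.150)
total: 8 segments, chained into 1 closed loop(s), length Σ = 6.414600

segments=8 loops=1 length=6.415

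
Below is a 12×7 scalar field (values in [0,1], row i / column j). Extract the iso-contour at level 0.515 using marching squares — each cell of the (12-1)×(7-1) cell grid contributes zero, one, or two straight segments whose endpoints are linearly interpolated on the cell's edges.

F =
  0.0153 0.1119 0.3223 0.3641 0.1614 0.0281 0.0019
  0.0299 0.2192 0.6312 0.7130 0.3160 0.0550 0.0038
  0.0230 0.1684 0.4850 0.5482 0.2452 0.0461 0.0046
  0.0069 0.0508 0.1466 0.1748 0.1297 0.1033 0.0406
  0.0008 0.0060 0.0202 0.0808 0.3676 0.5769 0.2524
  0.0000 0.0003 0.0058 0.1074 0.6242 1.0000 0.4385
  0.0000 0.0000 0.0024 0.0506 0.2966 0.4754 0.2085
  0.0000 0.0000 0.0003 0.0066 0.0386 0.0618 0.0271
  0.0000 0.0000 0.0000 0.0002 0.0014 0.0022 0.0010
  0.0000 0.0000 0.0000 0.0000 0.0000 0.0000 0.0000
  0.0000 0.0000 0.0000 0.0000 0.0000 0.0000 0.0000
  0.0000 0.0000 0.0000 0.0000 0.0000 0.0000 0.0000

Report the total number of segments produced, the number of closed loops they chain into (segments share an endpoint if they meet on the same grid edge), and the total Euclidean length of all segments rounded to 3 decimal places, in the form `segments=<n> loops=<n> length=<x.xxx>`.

segments=16 loops=2 length=11.317

cell (0,1): code 0100 → (0.624,2.000)–(1.000,1.718)
cell (0,2): code 1100 → (0.433,3.000)–(0.624,2.000)
cell (0,3): code 1000 → (1.000,3.499)–(0.433,3.000)
cell (1,1): code 0010 → (1.000,1.718)–(1.795,2.000)
cell (1,2): code 0111 → (1.795,2.000)–(2.000,2.475)
cell (1,3): code 1001 → (2.000,3.110)–(1.000,3.499)
cell (2,2): code 0010 → (2.000,2.475)–(2.089,3.000)
cell (2,3): code 0001 → (2.089,3.000)–(2.000,3.110)
cell (3,4): code 0100 → (3.869,5.000)–(4.000,4.704)
cell (3,5): code 1000 → (4.000,5.191)–(3.869,5.000)
cell (4,3): code 0100 → (4.574,4.000)–(5.000,3.789)
cell (4,4): code 1110 → (4.000,4.704)–(4.574,4.000)
cell (4,5): code 1001 → (5.000,5.864)–(4.000,5.191)
cell (5,3): code 0010 → (5.000,3.789)–(5.333,4.000)
cell (5,4): code 0011 → (5.333,4.000)–(5.925,5.000)
cell (5,5): code 0001 → (5.925,5.000)–(5.000,5.864)
total: 16 segments, chained into 2 closed loop(s), length Σ = 11.316735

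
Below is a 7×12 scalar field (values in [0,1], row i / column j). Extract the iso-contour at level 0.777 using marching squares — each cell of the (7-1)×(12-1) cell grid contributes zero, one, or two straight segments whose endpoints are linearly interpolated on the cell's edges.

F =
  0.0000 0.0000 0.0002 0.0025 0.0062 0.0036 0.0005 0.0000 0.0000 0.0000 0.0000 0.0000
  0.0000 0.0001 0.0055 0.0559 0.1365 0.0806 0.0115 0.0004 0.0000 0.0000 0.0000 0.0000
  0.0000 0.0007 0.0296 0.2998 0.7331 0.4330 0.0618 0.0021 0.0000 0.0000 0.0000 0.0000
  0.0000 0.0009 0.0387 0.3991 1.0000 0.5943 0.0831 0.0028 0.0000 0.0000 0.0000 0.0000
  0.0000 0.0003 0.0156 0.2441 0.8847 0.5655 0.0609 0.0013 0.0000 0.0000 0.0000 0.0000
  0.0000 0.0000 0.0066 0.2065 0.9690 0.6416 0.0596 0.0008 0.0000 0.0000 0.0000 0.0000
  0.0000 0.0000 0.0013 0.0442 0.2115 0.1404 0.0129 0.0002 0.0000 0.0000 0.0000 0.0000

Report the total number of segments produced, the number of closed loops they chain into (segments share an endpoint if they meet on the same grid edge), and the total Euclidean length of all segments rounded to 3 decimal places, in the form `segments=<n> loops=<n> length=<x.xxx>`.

segments=8 loops=1 length=6.987

cell (2,3): code 0100 → (2.164,4.000)–(3.000,3.629)
cell (2,4): code 1000 → (3.000,4.550)–(2.164,4.000)
cell (3,3): code 0110 → (3.000,3.629)–(4.000,3.832)
cell (3,4): code 1001 → (4.000,4.337)–(3.000,4.550)
cell (4,3): code 0110 → (4.000,3.832)–(5.000,3.748)
cell (4,4): code 1001 → (5.000,4.586)–(4.000,4.337)
cell (5,3): code 0010 → (5.000,3.748)–(5.253,4.000)
cell (5,4): code 0001 → (5.253,4.000)–(5.000,4.586)
total: 8 segments, chained into 1 closed loop(s), length Σ = 6.987203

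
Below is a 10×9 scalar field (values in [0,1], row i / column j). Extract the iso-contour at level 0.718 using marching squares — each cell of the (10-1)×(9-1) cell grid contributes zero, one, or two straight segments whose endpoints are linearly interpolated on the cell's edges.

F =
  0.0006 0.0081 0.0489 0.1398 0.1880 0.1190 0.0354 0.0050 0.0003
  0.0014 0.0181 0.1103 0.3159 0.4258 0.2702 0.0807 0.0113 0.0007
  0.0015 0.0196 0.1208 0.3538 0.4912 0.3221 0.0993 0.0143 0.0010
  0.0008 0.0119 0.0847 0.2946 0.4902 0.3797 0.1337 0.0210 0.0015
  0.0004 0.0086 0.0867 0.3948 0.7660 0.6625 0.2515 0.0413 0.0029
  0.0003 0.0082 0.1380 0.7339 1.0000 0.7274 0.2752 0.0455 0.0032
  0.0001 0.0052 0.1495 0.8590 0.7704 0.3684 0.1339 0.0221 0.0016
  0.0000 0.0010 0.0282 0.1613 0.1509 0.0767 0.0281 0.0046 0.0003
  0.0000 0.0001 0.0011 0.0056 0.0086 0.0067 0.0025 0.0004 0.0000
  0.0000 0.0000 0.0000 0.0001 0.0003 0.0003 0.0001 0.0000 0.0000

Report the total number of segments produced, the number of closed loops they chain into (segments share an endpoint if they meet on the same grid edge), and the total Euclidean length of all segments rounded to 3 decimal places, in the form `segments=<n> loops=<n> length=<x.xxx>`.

segments=12 loops=1 length=7.012

cell (3,3): code 0100 → (3.826,4.000)–(4.000,3.871)
cell (3,4): code 1000 → (4.000,4.464)–(3.826,4.000)
cell (4,2): code 0100 → (4.953,3.000)–(5.000,2.973)
cell (4,3): code 1110 → (4.000,3.871)–(4.953,3.000)
cell (4,4): code 1101 → (4.855,5.000)–(4.000,4.464)
cell (4,5): code 1000 → (5.000,5.021)–(4.855,5.000)
cell (5,2): code 0110 → (5.000,2.973)–(6.000,2.801)
cell (5,4): code 1011 → (6.000,4.130)–(5.026,5.000)
cell (5,5): code 0001 → (5.026,5.000)–(5.000,5.021)
cell (6,2): code 0010 → (6.000,2.801)–(6.202,3.000)
cell (6,3): code 0011 → (6.202,3.000)–(6.085,4.000)
cell (6,4): code 0001 → (6.085,4.000)–(6.000,4.130)
total: 12 segments, chained into 1 closed loop(s), length Σ = 7.012193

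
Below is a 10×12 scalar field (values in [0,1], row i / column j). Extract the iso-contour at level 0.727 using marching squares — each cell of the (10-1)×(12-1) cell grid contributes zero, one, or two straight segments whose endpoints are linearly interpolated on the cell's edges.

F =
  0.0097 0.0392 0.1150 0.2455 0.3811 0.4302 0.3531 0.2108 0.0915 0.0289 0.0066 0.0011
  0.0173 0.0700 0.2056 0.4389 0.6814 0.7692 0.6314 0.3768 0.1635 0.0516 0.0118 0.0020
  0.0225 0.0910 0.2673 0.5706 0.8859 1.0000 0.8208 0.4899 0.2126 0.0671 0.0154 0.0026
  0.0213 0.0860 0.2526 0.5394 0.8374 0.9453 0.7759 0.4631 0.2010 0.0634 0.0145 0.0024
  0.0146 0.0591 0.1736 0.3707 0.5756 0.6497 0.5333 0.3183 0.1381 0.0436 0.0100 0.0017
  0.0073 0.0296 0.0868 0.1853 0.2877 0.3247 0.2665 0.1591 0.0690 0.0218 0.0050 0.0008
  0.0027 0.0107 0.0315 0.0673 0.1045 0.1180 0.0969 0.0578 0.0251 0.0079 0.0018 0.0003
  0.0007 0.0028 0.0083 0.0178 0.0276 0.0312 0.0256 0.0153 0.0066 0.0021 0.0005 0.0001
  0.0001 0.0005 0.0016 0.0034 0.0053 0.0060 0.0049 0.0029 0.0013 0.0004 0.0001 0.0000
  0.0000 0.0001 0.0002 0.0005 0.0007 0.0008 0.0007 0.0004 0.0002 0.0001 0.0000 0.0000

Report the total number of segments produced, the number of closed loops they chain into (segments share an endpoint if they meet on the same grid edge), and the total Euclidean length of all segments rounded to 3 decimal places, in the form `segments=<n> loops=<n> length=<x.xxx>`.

segments=12 loops=1 length=8.764

cell (0,4): code 0100 → (0.876,5.000)–(1.000,4.519)
cell (0,5): code 1000 → (1.000,5.306)–(0.876,5.000)
cell (1,3): code 0100 → (1.223,4.000)–(2.000,3.496)
cell (1,4): code 1110 → (1.000,4.519)–(1.223,4.000)
cell (1,5): code 1101 → (1.505,6.000)–(1.000,5.306)
cell (1,6): code 1000 → (2.000,6.283)–(1.505,6.000)
cell (2,3): code 0110 → (2.000,3.496)–(3.000,3.630)
cell (2,6): code 1001 → (3.000,6.156)–(2.000,6.283)
cell (3,3): code 0010 → (3.000,3.630)–(3.422,4.000)
cell (3,4): code 0011 → (3.422,4.000)–(3.738,5.000)
cell (3,5): code 0011 → (3.738,5.000)–(3.202,6.000)
cell (3,6): code 0001 → (3.202,6.000)–(3.000,6.156)
total: 12 segments, chained into 1 closed loop(s), length Σ = 8.764337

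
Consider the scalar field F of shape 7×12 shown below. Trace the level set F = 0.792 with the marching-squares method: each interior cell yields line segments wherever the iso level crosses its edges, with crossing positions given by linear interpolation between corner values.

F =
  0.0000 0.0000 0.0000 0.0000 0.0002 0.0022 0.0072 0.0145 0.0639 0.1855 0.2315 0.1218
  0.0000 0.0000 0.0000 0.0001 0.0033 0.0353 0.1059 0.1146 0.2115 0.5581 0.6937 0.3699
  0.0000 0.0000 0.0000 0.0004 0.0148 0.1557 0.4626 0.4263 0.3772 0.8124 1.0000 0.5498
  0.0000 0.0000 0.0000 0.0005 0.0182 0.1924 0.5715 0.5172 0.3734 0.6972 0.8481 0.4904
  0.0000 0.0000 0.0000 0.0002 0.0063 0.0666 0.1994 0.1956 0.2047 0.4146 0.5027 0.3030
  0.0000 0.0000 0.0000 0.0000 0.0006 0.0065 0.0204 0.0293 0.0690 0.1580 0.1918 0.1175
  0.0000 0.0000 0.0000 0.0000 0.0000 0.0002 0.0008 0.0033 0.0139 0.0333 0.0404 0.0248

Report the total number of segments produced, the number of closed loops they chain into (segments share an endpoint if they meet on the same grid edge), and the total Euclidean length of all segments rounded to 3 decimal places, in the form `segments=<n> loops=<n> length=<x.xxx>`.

cell (1,8): code 0100 → (1.920,9.000)–(2.000,8.953)
cell (1,9): code 1100 → (1.321,10.000)–(1.920,9.000)
cell (1,10): code 1000 → (2.000,10.462)–(1.321,10.000)
cell (2,8): code 0010 → (2.000,8.953)–(2.177,9.000)
cell (2,9): code 0111 → (2.177,9.000)–(3.000,9.628)
cell (2,10): code 1001 → (3.000,10.157)–(2.000,10.462)
cell (3,9): code 0010 → (3.000,9.628)–(3.162,10.000)
cell (3,10): code 0001 → (3.162,10.000)–(3.000,10.157)
total: 8 segments, chained into 1 closed loop(s), length Σ = 4.975358

segments=8 loops=1 length=4.975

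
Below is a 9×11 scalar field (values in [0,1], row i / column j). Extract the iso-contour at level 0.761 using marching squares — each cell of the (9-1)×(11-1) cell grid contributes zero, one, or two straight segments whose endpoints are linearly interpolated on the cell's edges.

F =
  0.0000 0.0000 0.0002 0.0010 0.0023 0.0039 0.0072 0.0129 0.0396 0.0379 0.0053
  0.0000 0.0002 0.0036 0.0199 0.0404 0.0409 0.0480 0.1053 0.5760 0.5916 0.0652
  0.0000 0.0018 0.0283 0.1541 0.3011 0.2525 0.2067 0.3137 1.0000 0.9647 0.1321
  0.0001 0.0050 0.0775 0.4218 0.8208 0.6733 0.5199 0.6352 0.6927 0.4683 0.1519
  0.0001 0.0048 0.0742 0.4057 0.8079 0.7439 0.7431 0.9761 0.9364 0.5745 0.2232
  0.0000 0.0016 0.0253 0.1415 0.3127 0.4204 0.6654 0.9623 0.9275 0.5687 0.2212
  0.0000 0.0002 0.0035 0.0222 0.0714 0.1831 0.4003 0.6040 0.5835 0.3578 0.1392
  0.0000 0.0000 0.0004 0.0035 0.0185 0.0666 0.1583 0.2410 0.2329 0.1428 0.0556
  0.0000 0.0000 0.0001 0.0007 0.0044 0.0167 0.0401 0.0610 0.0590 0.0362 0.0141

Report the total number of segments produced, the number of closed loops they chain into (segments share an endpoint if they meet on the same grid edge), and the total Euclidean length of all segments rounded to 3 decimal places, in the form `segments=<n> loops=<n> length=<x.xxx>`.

cell (1,7): code 0100 → (1.436,8.000)–(2.000,7.652)
cell (1,8): code 1100 → (1.454,9.000)–(1.436,8.000)
cell (1,9): code 1000 → (2.000,9.245)–(1.454,9.000)
cell (2,3): code 0100 → (2.885,4.000)–(3.000,3.850)
cell (2,4): code 1000 → (3.000,4.405)–(2.885,4.000)
cell (2,7): code 0010 → (2.000,7.652)–(2.778,8.000)
cell (2,8): code 0011 → (2.778,8.000)–(2.410,9.000)
cell (2,9): code 0001 → (2.410,9.000)–(2.000,9.245)
cell (3,3): code 0110 → (3.000,3.850)–(4.000,3.883)
cell (3,4): code 1001 → (4.000,4.733)–(3.000,4.405)
cell (3,6): code 0100 → (3.369,7.000)–(4.000,6.077)
cell (3,7): code 1100 → (3.280,8.000)–(3.369,7.000)
cell (3,8): code 1000 → (4.000,8.485)–(3.280,8.000)
cell (4,3): code 0010 → (4.000,3.883)–(4.095,4.000)
cell (4,4): code 0001 → (4.095,4.000)–(4.000,4.733)
cell (4,6): code 0110 → (4.000,6.077)–(5.000,6.322)
cell (4,8): code 1001 → (5.000,8.464)–(4.000,8.485)
cell (5,6): code 0010 → (5.000,6.322)–(5.562,7.000)
cell (5,7): code 0011 → (5.562,7.000)–(5.484,8.000)
cell (5,8): code 0001 → (5.484,8.000)–(5.000,8.464)
total: 20 segments, chained into 3 closed loop(s), length Σ = 15.782319

segments=20 loops=3 length=15.782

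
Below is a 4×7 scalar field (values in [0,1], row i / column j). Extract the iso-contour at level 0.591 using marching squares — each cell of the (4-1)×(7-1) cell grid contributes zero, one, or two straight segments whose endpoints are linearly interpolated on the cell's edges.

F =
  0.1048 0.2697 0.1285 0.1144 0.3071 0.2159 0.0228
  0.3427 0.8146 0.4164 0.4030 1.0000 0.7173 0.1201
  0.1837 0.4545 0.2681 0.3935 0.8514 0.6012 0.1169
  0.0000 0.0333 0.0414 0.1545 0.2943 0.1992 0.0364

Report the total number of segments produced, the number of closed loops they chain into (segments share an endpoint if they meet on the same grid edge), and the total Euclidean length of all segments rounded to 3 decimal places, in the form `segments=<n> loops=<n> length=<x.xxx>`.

segments=12 loops=2 length=9.117

cell (0,0): code 0100 → (0.590,1.000)–(1.000,0.526)
cell (0,1): code 1000 → (1.000,1.562)–(0.590,1.000)
cell (0,3): code 0100 → (0.410,4.000)–(1.000,3.315)
cell (0,4): code 1100 → (0.748,5.000)–(0.410,4.000)
cell (0,5): code 1000 → (1.000,5.211)–(0.748,5.000)
cell (1,0): code 0010 → (1.000,0.526)–(1.621,1.000)
cell (1,1): code 0001 → (1.621,1.000)–(1.000,1.562)
cell (1,3): code 0110 → (1.000,3.315)–(2.000,3.431)
cell (1,5): code 1001 → (2.000,5.021)–(1.000,5.211)
cell (2,3): code 0010 → (2.000,3.431)–(2.467,4.000)
cell (2,4): code 0011 → (2.467,4.000)–(2.025,5.000)
cell (2,5): code 0001 → (2.025,5.000)–(2.000,5.021)
total: 12 segments, chained into 2 closed loop(s), length Σ = 9.116645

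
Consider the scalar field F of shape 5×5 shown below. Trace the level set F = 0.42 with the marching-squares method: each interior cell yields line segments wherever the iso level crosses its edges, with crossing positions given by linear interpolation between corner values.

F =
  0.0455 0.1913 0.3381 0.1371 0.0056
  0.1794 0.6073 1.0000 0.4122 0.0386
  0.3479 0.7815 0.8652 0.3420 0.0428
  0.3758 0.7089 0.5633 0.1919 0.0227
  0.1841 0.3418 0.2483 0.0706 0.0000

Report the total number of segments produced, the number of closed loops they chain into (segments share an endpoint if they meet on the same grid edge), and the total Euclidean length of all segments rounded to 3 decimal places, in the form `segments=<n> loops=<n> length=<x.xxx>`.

segments=10 loops=1 length=10.044

cell (0,0): code 0100 → (0.550,1.000)–(1.000,0.562)
cell (0,1): code 1100 → (0.124,2.000)–(0.550,1.000)
cell (0,2): code 1000 → (1.000,2.987)–(0.124,2.000)
cell (1,0): code 0110 → (1.000,0.562)–(2.000,0.166)
cell (1,2): code 1001 → (2.000,2.851)–(1.000,2.987)
cell (2,0): code 0110 → (2.000,0.166)–(3.000,0.133)
cell (2,2): code 1001 → (3.000,2.386)–(2.000,2.851)
cell (3,0): code 0010 → (3.000,0.133)–(3.787,1.000)
cell (3,1): code 0011 → (3.787,1.000)–(3.455,2.000)
cell (3,2): code 0001 → (3.455,2.000)–(3.000,2.386)
total: 10 segments, chained into 1 closed loop(s), length Σ = 10.044054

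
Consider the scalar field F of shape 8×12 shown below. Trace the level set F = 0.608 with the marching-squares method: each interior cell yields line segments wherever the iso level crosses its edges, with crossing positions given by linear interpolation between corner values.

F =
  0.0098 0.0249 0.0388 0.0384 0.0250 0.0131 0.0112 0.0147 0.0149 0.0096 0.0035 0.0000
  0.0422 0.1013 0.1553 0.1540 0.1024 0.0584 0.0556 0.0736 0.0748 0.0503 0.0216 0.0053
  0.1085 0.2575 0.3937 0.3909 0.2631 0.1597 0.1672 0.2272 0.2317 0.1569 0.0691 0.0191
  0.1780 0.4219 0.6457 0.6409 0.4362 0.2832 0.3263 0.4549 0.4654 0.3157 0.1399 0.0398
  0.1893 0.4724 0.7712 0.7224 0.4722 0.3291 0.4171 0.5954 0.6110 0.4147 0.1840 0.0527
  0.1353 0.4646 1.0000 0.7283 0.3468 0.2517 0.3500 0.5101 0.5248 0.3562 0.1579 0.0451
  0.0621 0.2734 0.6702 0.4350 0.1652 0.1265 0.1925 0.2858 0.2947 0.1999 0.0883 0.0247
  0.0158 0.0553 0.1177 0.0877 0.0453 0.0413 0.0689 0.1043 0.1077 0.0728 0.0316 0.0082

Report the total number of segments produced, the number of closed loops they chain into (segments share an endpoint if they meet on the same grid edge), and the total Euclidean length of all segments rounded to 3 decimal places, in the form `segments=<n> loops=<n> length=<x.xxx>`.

segments=16 loops=2 length=9.119

cell (2,1): code 0100 → (2.850,2.000)–(3.000,1.832)
cell (2,2): code 1100 → (2.868,3.000)–(2.850,2.000)
cell (2,3): code 1000 → (3.000,3.161)–(2.868,3.000)
cell (3,1): code 0110 → (3.000,1.832)–(4.000,1.454)
cell (3,3): code 1001 → (4.000,3.457)–(3.000,3.161)
cell (3,7): code 0100 → (3.979,8.000)–(4.000,7.808)
cell (3,8): code 1000 → (4.000,8.015)–(3.979,8.000)
cell (4,1): code 0110 → (4.000,1.454)–(5.000,1.268)
cell (4,3): code 1001 → (5.000,3.315)–(4.000,3.457)
cell (4,7): code 0010 → (4.000,7.808)–(4.035,8.000)
cell (4,8): code 0001 → (4.035,8.000)–(4.000,8.015)
cell (5,1): code 0110 → (5.000,1.268)–(6.000,1.843)
cell (5,2): code 1011 → (6.000,2.264)–(5.410,3.000)
cell (5,3): code 0001 → (5.410,3.000)–(5.000,3.315)
cell (6,1): code 0010 → (6.000,1.843)–(6.113,2.000)
cell (6,2): code 0001 → (6.113,2.000)–(6.000,2.264)
total: 16 segments, chained into 2 closed loop(s), length Σ = 9.119192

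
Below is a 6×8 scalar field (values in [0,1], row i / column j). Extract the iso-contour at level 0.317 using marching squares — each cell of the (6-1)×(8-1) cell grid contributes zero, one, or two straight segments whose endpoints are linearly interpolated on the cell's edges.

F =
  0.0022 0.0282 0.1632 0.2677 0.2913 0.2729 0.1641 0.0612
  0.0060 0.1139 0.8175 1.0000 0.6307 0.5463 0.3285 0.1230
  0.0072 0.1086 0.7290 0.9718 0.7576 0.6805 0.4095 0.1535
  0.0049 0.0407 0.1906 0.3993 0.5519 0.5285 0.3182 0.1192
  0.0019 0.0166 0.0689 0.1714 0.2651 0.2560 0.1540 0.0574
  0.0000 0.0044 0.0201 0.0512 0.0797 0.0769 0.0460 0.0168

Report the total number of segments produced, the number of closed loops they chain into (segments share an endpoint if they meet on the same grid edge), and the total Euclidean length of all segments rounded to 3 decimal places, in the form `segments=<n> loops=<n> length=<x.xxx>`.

cell (0,1): code 0100 → (0.235,2.000)–(1.000,1.289)
cell (0,2): code 1100 → (0.067,3.000)–(0.235,2.000)
cell (0,3): code 1100 → (0.076,4.000)–(0.067,3.000)
cell (0,4): code 1100 → (0.161,5.000)–(0.076,4.000)
cell (0,5): code 1100 → (0.930,6.000)–(0.161,5.000)
cell (0,6): code 1000 → (1.000,6.056)–(0.930,6.000)
cell (1,1): code 0110 → (1.000,1.289)–(2.000,1.336)
cell (1,6): code 1001 → (2.000,6.361)–(1.000,6.056)
cell (2,1): code 0010 → (2.000,1.336)–(2.765,2.000)
cell (2,2): code 0111 → (2.765,2.000)–(3.000,2.606)
cell (2,6): code 1001 → (3.000,6.006)–(2.000,6.361)
cell (3,2): code 0010 → (3.000,2.606)–(3.361,3.000)
cell (3,3): code 0011 → (3.361,3.000)–(3.819,4.000)
cell (3,4): code 0011 → (3.819,4.000)–(3.776,5.000)
cell (3,5): code 0011 → (3.776,5.000)–(3.007,6.000)
cell (3,6): code 0001 → (3.007,6.000)–(3.000,6.006)
total: 16 segments, chained into 1 closed loop(s), length Σ = 14.090230

segments=16 loops=1 length=14.090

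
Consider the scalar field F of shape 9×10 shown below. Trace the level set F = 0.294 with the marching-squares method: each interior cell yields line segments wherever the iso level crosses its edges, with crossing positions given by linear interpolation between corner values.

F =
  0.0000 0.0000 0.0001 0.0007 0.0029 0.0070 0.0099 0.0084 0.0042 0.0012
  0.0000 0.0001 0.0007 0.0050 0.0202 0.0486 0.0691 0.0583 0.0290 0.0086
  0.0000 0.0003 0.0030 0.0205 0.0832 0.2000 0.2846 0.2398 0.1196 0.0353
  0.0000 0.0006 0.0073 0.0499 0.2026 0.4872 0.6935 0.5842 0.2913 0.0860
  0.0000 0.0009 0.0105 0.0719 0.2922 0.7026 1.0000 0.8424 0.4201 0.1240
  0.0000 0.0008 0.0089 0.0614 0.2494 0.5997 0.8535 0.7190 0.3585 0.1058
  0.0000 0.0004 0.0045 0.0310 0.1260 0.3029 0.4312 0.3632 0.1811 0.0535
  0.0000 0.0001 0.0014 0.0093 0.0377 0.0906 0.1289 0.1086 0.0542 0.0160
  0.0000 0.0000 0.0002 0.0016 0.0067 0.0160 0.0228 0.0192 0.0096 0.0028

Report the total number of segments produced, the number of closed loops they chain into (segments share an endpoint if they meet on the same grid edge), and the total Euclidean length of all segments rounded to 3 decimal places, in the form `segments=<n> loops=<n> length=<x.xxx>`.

cell (2,4): code 0100 → (2.327,5.000)–(3.000,4.321)
cell (2,5): code 1100 → (2.023,6.000)–(2.327,5.000)
cell (2,6): code 1100 → (2.157,7.000)–(2.023,6.000)
cell (2,7): code 1000 → (3.000,7.991)–(2.157,7.000)
cell (3,4): code 0110 → (3.000,4.321)–(4.000,4.004)
cell (3,7): code 1101 → (3.021,8.000)–(3.000,7.991)
cell (3,8): code 1000 → (4.000,8.426)–(3.021,8.000)
cell (4,4): code 0110 → (4.000,4.004)–(5.000,4.127)
cell (4,8): code 1001 → (5.000,8.255)–(4.000,8.426)
cell (5,4): code 0110 → (5.000,4.127)–(6.000,4.950)
cell (5,7): code 1011 → (6.000,7.380)–(5.364,8.000)
cell (5,8): code 0001 → (5.364,8.000)–(5.000,8.255)
cell (6,4): code 0010 → (6.000,4.950)–(6.042,5.000)
cell (6,5): code 0011 → (6.042,5.000)–(6.454,6.000)
cell (6,6): code 0011 → (6.454,6.000)–(6.272,7.000)
cell (6,7): code 0001 → (6.272,7.000)–(6.000,7.380)
total: 16 segments, chained into 1 closed loop(s), length Σ = 13.730201

segments=16 loops=1 length=13.730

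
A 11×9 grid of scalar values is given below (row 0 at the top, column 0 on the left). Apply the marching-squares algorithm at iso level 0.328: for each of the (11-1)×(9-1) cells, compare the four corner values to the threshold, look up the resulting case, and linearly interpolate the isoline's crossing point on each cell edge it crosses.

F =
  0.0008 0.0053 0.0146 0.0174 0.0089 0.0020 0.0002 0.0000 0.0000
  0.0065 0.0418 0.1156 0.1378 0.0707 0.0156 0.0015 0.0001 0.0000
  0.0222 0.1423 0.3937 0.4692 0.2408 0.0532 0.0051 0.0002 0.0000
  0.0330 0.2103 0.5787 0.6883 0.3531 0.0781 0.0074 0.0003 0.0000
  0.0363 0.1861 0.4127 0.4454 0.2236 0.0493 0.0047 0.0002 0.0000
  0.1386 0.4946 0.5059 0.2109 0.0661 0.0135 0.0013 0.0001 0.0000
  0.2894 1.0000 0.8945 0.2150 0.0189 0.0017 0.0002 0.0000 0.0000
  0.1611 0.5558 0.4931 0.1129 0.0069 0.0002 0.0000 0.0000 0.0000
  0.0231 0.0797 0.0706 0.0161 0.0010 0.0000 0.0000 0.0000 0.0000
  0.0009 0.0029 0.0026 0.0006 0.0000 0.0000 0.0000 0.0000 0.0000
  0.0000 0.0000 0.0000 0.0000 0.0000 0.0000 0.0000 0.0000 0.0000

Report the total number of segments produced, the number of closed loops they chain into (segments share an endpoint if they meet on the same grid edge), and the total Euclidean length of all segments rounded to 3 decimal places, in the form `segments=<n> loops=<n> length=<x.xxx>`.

cell (1,1): code 0100 → (1.764,2.000)–(2.000,1.739)
cell (1,2): code 1100 → (1.574,3.000)–(1.764,2.000)
cell (1,3): code 1000 → (2.000,3.618)–(1.574,3.000)
cell (2,1): code 0110 → (2.000,1.739)–(3.000,1.319)
cell (2,3): code 1101 → (2.776,4.000)–(2.000,3.618)
cell (2,4): code 1000 → (3.000,4.091)–(2.776,4.000)
cell (3,1): code 0110 → (3.000,1.319)–(4.000,1.626)
cell (3,3): code 1011 → (4.000,3.529)–(3.194,4.000)
cell (3,4): code 0001 → (3.194,4.000)–(3.000,4.091)
cell (4,0): code 0100 → (4.460,1.000)–(5.000,0.532)
cell (4,1): code 1110 → (4.000,1.626)–(4.460,1.000)
cell (4,2): code 1011 → (5.000,2.603)–(4.501,3.000)
cell (4,3): code 0001 → (4.501,3.000)–(4.000,3.529)
cell (5,0): code 0110 → (5.000,0.532)–(6.000,0.054)
cell (5,2): code 1001 → (6.000,2.834)–(5.000,2.603)
cell (6,0): code 0110 → (6.000,0.054)–(7.000,0.423)
cell (6,2): code 1001 → (7.000,2.434)–(6.000,2.834)
cell (7,0): code 0010 → (7.000,0.423)–(7.478,1.000)
cell (7,1): code 0011 → (7.478,1.000)–(7.391,2.000)
cell (7,2): code 0001 → (7.391,2.000)–(7.000,2.434)
total: 20 segments, chained into 1 closed loop(s), length Σ = 15.978552

segments=20 loops=1 length=15.979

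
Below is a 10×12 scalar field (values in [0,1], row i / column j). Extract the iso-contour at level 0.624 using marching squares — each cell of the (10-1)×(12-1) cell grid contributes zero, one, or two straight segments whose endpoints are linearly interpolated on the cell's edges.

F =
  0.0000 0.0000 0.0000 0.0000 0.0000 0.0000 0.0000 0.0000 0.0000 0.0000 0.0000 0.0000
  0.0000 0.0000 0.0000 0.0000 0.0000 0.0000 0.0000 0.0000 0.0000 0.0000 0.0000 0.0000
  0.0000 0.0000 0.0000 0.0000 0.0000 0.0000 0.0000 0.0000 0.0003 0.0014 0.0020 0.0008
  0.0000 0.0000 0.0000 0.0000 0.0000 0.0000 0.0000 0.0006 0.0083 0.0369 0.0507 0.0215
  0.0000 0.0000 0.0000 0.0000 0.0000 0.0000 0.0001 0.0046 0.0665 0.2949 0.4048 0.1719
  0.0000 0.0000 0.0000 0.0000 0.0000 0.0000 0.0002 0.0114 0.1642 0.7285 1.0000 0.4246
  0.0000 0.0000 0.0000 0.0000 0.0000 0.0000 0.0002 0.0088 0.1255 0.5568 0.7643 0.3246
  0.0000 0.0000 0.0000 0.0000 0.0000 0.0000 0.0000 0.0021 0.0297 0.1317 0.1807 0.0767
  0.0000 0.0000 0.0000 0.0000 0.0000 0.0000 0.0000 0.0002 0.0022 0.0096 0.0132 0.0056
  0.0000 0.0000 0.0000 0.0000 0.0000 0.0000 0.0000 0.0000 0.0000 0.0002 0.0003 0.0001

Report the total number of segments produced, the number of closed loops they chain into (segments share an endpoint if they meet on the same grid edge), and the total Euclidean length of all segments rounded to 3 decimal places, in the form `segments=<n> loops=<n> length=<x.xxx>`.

segments=8 loops=1 length=5.602

cell (4,8): code 0100 → (4.759,9.000)–(5.000,8.815)
cell (4,9): code 1100 → (4.368,10.000)–(4.759,9.000)
cell (4,10): code 1000 → (5.000,10.653)–(4.368,10.000)
cell (5,8): code 0010 → (5.000,8.815)–(5.609,9.000)
cell (5,9): code 0111 → (5.609,9.000)–(6.000,9.324)
cell (5,10): code 1001 → (6.000,10.319)–(5.000,10.653)
cell (6,9): code 0010 → (6.000,9.324)–(6.240,10.000)
cell (6,10): code 0001 → (6.240,10.000)–(6.000,10.319)
total: 8 segments, chained into 1 closed loop(s), length Σ = 5.602153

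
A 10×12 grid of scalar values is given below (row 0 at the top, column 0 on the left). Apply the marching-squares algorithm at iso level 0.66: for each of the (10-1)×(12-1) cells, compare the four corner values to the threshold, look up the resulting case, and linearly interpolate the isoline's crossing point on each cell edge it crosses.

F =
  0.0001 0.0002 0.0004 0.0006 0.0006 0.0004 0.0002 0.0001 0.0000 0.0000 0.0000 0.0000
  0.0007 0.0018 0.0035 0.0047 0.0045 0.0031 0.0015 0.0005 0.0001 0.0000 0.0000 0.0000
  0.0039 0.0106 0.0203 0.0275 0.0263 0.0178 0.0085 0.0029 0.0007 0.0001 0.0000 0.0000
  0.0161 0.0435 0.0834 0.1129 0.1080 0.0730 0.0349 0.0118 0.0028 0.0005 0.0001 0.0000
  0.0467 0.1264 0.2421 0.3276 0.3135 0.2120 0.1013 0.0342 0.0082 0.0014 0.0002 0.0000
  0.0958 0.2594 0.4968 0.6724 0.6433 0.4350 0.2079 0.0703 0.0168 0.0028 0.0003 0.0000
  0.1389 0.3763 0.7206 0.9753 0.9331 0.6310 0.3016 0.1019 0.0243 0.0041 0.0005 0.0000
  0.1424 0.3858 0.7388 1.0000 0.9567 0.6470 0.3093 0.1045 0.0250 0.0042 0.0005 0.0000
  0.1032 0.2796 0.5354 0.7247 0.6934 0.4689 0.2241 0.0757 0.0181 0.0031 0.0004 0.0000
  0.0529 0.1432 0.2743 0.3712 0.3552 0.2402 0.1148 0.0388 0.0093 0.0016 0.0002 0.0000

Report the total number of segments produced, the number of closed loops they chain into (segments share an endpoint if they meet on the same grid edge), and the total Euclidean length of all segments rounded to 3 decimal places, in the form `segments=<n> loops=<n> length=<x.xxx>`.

cell (4,2): code 0100 → (4.964,3.000)–(5.000,2.929)
cell (4,3): code 1000 → (5.000,3.426)–(4.964,3.000)
cell (5,1): code 0100 → (5.729,2.000)–(6.000,1.824)
cell (5,2): code 1110 → (5.000,2.929)–(5.729,2.000)
cell (5,3): code 1101 → (5.058,4.000)–(5.000,3.426)
cell (5,4): code 1000 → (6.000,4.904)–(5.058,4.000)
cell (6,1): code 0110 → (6.000,1.824)–(7.000,1.777)
cell (6,4): code 1001 → (7.000,4.958)–(6.000,4.904)
cell (7,1): code 0010 → (7.000,1.777)–(7.387,2.000)
cell (7,2): code 0111 → (7.387,2.000)–(8.000,2.658)
cell (7,4): code 1001 → (8.000,4.149)–(7.000,4.958)
cell (8,2): code 0010 → (8.000,2.658)–(8.183,3.000)
cell (8,3): code 0011 → (8.183,3.000)–(8.099,4.000)
cell (8,4): code 0001 → (8.099,4.000)–(8.000,4.149)
total: 14 segments, chained into 1 closed loop(s), length Σ = 10.098904

segments=14 loops=1 length=10.099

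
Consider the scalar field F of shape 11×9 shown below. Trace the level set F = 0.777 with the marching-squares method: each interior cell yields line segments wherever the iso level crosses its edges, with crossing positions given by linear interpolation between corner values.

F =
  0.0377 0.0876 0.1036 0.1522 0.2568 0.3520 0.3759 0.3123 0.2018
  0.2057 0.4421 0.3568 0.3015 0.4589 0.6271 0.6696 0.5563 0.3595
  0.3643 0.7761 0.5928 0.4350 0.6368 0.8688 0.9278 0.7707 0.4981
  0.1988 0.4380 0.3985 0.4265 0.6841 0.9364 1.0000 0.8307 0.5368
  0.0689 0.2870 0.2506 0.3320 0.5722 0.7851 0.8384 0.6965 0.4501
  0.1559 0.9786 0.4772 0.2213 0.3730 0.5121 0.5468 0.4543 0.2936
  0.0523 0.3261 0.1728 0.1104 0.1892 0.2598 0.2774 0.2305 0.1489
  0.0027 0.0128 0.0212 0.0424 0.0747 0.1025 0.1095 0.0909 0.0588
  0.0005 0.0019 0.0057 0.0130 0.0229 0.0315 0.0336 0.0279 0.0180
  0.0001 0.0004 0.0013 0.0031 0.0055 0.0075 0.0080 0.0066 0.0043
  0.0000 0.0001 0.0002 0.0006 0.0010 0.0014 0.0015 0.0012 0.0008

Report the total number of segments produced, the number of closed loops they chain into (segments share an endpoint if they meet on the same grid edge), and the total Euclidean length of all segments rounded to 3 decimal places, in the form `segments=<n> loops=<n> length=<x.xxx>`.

segments=16 loops=2 length=10.499

cell (1,4): code 0100 → (1.620,5.000)–(2.000,4.604)
cell (1,5): code 1100 → (1.416,6.000)–(1.620,5.000)
cell (1,6): code 1000 → (2.000,6.960)–(1.416,6.000)
cell (2,4): code 0110 → (2.000,4.604)–(3.000,4.368)
cell (2,6): code 1101 → (2.105,7.000)–(2.000,6.960)
cell (2,7): code 1000 → (3.000,7.183)–(2.105,7.000)
cell (3,4): code 0110 → (3.000,4.368)–(4.000,4.962)
cell (3,6): code 1011 → (4.000,6.433)–(3.400,7.000)
cell (3,7): code 0001 → (3.400,7.000)–(3.000,7.183)
cell (4,0): code 0100 → (4.709,1.000)–(5.000,0.755)
cell (4,1): code 1000 → (5.000,1.402)–(4.709,1.000)
cell (4,4): code 0010 → (4.000,4.962)–(4.030,5.000)
cell (4,5): code 0011 → (4.030,5.000)–(4.211,6.000)
cell (4,6): code 0001 → (4.211,6.000)–(4.000,6.433)
cell (5,0): code 0010 → (5.000,0.755)–(5.309,1.000)
cell (5,1): code 0001 → (5.309,1.000)–(5.000,1.402)
total: 16 segments, chained into 2 closed loop(s), length Σ = 10.499124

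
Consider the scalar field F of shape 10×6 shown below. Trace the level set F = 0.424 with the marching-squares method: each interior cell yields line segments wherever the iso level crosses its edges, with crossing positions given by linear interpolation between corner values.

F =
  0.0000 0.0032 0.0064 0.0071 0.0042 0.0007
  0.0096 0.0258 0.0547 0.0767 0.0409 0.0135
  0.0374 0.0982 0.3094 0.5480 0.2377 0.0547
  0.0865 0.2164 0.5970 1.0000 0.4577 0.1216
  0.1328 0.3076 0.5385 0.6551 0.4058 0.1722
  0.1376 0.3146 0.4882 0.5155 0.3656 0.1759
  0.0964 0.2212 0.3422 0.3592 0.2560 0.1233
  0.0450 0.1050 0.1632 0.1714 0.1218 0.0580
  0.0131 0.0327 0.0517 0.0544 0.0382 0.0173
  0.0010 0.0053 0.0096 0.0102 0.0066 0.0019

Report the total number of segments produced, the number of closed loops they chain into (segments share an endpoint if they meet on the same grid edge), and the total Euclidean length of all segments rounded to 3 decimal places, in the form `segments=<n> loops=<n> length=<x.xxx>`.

cell (1,2): code 0100 → (1.737,3.000)–(2.000,2.480)
cell (1,3): code 1000 → (2.000,3.400)–(1.737,3.000)
cell (2,1): code 0100 → (2.398,2.000)–(3.000,1.545)
cell (2,2): code 1110 → (2.000,2.480)–(2.398,2.000)
cell (2,3): code 1101 → (2.847,4.000)–(2.000,3.400)
cell (2,4): code 1000 → (3.000,4.100)–(2.847,4.000)
cell (3,1): code 0110 → (3.000,1.545)–(4.000,1.504)
cell (3,3): code 1011 → (4.000,3.927)–(3.649,4.000)
cell (3,4): code 0001 → (3.649,4.000)–(3.000,4.100)
cell (4,1): code 0110 → (4.000,1.504)–(5.000,1.630)
cell (4,3): code 1001 → (5.000,3.610)–(4.000,3.927)
cell (5,1): code 0010 → (5.000,1.630)–(5.440,2.000)
cell (5,2): code 0011 → (5.440,2.000)–(5.585,3.000)
cell (5,3): code 0001 → (5.585,3.000)–(5.000,3.610)
total: 14 segments, chained into 1 closed loop(s), length Σ = 10.163898

segments=14 loops=1 length=10.164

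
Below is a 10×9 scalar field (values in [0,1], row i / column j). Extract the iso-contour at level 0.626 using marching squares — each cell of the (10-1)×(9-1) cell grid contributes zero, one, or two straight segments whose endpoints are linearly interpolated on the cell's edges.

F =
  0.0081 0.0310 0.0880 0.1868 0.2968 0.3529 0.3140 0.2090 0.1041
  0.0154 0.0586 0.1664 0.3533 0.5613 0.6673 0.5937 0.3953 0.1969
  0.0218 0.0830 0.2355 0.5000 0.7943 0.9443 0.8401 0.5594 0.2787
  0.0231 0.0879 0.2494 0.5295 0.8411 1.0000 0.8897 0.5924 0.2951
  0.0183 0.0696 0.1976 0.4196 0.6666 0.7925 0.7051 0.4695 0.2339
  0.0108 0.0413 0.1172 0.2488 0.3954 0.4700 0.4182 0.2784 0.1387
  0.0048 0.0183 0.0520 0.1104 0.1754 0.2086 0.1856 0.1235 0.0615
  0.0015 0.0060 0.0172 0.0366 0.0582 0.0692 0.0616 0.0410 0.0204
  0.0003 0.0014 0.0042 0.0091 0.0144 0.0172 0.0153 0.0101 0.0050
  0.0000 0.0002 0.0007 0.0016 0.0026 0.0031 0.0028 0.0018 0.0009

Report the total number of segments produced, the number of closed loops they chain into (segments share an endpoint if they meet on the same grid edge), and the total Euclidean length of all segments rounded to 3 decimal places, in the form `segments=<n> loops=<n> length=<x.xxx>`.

segments=14 loops=1 length=11.230

cell (0,4): code 0100 → (0.869,5.000)–(1.000,4.610)
cell (0,5): code 1000 → (1.000,5.561)–(0.869,5.000)
cell (1,3): code 0100 → (1.278,4.000)–(2.000,3.428)
cell (1,4): code 1110 → (1.000,4.610)–(1.278,4.000)
cell (1,5): code 1101 → (1.131,6.000)–(1.000,5.561)
cell (1,6): code 1000 → (2.000,6.763)–(1.131,6.000)
cell (2,3): code 0110 → (2.000,3.428)–(3.000,3.310)
cell (2,6): code 1001 → (3.000,6.887)–(2.000,6.763)
cell (3,3): code 0110 → (3.000,3.310)–(4.000,3.836)
cell (3,6): code 1001 → (4.000,6.336)–(3.000,6.887)
cell (4,3): code 0010 → (4.000,3.836)–(4.150,4.000)
cell (4,4): code 0011 → (4.150,4.000)–(4.516,5.000)
cell (4,5): code 0011 → (4.516,5.000)–(4.276,6.000)
cell (4,6): code 0001 → (4.276,6.000)–(4.000,6.336)
total: 14 segments, chained into 1 closed loop(s), length Σ = 11.230340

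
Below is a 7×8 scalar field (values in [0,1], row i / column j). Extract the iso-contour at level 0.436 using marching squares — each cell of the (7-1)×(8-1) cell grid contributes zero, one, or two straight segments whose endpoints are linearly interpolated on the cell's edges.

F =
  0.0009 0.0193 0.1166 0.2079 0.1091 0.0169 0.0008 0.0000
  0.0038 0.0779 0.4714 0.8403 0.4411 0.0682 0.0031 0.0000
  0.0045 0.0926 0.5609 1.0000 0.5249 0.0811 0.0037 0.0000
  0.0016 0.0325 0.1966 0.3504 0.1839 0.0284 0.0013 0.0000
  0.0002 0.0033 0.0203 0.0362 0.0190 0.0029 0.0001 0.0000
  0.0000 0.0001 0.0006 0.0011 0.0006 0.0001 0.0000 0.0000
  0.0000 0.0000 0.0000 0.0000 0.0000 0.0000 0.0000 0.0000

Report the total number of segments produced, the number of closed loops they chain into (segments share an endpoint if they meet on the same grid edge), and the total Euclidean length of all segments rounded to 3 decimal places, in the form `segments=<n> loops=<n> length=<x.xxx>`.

cell (0,1): code 0100 → (0.900,2.000)–(1.000,1.910)
cell (0,2): code 1100 → (0.361,3.000)–(0.900,2.000)
cell (0,3): code 1100 → (0.985,4.000)–(0.361,3.000)
cell (0,4): code 1000 → (1.000,4.014)–(0.985,4.000)
cell (1,1): code 0110 → (1.000,1.910)–(2.000,1.733)
cell (1,4): code 1001 → (2.000,4.200)–(1.000,4.014)
cell (2,1): code 0010 → (2.000,1.733)–(2.343,2.000)
cell (2,2): code 0011 → (2.343,2.000)–(2.868,3.000)
cell (2,3): code 0011 → (2.868,3.000)–(2.261,4.000)
cell (2,4): code 0001 → (2.261,4.000)–(2.000,4.200)
total: 10 segments, chained into 1 closed loop(s), length Σ = 7.565472

segments=10 loops=1 length=7.565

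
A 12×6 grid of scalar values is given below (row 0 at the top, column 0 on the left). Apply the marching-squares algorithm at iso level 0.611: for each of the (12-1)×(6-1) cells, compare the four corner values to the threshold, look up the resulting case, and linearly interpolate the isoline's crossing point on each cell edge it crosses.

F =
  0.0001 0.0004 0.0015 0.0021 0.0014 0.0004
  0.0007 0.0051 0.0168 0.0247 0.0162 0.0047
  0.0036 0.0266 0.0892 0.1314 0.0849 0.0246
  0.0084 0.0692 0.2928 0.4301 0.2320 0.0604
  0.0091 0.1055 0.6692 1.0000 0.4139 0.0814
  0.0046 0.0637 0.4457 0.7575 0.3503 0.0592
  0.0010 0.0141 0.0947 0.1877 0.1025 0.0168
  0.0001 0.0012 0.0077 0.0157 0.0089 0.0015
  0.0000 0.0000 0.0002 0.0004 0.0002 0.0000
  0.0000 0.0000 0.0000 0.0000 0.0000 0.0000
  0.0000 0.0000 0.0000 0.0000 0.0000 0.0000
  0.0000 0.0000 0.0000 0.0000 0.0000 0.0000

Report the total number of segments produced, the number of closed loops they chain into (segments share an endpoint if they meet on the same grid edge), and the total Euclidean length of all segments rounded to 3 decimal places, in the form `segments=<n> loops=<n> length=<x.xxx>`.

cell (3,1): code 0100 → (3.845,2.000)–(4.000,1.897)
cell (3,2): code 1100 → (3.317,3.000)–(3.845,2.000)
cell (3,3): code 1000 → (4.000,3.664)–(3.317,3.000)
cell (4,1): code 0010 → (4.000,1.897)–(4.260,2.000)
cell (4,2): code 0111 → (4.260,2.000)–(5.000,2.530)
cell (4,3): code 1001 → (5.000,3.360)–(4.000,3.664)
cell (5,2): code 0010 → (5.000,2.530)–(5.257,3.000)
cell (5,3): code 0001 → (5.257,3.000)–(5.000,3.360)
total: 8 segments, chained into 1 closed loop(s), length Σ = 5.481867

segments=8 loops=1 length=5.482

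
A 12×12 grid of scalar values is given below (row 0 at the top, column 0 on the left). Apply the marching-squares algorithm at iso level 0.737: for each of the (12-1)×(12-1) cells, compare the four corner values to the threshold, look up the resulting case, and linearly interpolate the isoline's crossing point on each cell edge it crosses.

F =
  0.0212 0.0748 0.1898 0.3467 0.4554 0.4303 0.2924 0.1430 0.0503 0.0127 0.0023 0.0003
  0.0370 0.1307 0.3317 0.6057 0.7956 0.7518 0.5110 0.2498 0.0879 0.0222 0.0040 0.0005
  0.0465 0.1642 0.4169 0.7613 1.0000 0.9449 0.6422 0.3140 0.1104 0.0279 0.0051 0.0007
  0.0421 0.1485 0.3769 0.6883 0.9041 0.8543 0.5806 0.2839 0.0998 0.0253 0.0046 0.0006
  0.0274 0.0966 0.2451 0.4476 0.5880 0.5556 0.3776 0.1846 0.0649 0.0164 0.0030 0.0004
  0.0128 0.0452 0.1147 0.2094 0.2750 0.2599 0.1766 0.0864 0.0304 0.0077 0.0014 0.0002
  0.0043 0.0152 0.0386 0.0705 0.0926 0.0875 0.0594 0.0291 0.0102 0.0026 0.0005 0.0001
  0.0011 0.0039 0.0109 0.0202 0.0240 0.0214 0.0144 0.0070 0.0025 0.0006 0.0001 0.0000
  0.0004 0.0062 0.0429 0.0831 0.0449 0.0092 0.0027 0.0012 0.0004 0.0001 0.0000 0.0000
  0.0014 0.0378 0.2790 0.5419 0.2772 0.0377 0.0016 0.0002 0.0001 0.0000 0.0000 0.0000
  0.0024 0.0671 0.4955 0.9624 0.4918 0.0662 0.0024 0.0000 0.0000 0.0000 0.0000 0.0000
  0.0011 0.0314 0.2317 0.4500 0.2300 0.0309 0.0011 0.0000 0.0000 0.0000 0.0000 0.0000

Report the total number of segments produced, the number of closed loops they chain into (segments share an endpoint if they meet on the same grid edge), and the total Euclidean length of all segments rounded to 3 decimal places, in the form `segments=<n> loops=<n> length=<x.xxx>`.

cell (0,3): code 0100 → (0.828,4.000)–(1.000,3.691)
cell (0,4): code 1100 → (0.954,5.000)–(0.828,4.000)
cell (0,5): code 1000 → (1.000,5.061)–(0.954,5.000)
cell (1,2): code 0100 → (1.844,3.000)–(2.000,2.929)
cell (1,3): code 1110 → (1.000,3.691)–(1.844,3.000)
cell (1,5): code 1001 → (2.000,5.687)–(1.000,5.061)
cell (2,2): code 0010 → (2.000,2.929)–(2.333,3.000)
cell (2,3): code 0111 → (2.333,3.000)–(3.000,3.226)
cell (2,5): code 1001 → (3.000,5.429)–(2.000,5.687)
cell (3,3): code 0010 → (3.000,3.226)–(3.529,4.000)
cell (3,4): code 0011 → (3.529,4.000)–(3.393,5.000)
cell (3,5): code 0001 → (3.393,5.000)–(3.000,5.429)
cell (9,2): code 0100 → (9.464,3.000)–(10.000,2.517)
cell (9,3): code 1000 → (10.000,3.479)–(9.464,3.000)
cell (10,2): code 0010 → (10.000,2.517)–(10.440,3.000)
cell (10,3): code 0001 → (10.440,3.000)–(10.000,3.479)
total: 16 segments, chained into 2 closed loop(s), length Σ = 11.228885

segments=16 loops=2 length=11.229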